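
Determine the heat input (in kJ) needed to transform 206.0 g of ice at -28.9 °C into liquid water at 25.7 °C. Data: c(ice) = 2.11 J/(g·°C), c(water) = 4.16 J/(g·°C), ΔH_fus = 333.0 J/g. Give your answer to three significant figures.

q1 (heat ice -28.9→0.0 °C): 206.0 × 2.11 × 28.9 = 12562 J
q2 (melt at 0 °C): 206.0 × 333.0 = 68598 J
q3 (heat water 0.0→25.7 °C): 206.0 × 4.16 × 25.7 = 22024 J
Total: 12562 + 68598 + 22024 = 103184 J = 103 kJ

q = 103 kJ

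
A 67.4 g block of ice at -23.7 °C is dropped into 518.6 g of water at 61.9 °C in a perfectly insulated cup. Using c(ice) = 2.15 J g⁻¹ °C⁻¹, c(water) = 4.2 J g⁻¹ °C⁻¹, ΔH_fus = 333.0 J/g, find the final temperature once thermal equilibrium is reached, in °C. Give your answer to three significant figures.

Heat to bring ice to 0 °C and melt it: q₁ = 67.4×2.15×23.7 + 67.4×333.0 = 25879 J
Heat the water can supply cooling to 0 °C: 518.6×4.2×61.9 = 134826 J > q₁, so all ice melts.
Energy balance: 518.6×4.2×(61.9 − T) = 25879 + 67.4×4.2×(T − 0)
2178.12(61.9 − T) = 25879 + 283.08 T
134826 − 25879 = 2461.20 T
T = 108947 / 2461.20 = 44.27 °C

T_f = 44.3 °C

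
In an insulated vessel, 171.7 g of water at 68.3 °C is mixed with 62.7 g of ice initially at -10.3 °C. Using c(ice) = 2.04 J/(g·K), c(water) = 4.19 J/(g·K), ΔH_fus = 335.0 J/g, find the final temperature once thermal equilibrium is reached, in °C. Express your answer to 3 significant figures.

Heat to bring ice to 0 °C and melt it: q₁ = 62.7×2.04×10.3 + 62.7×335.0 = 22322 J
Heat the water can supply cooling to 0 °C: 171.7×4.19×68.3 = 49136.6 J > q₁, so all ice melts.
Energy balance: 171.7×4.19×(68.3 − T) = 22322 + 62.7×4.19×(T − 0)
719.423(68.3 − T) = 22322 + 262.713 T
49136.6 − 22322 = 982.136 T
T = 26814.6 / 982.136 = 27.30 °C

T_f = 27.3 °C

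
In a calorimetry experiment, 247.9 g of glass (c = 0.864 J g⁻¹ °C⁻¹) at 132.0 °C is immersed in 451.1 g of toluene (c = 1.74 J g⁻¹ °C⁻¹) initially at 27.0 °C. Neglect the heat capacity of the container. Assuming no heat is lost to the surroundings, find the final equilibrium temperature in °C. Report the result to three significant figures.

T_f = 49.5 °C

Heat lost by glass = heat gained by toluene.
(247.9)(0.864)(132.0 − T) = (451.1)(1.74)(T − 27.0)
214.1856 (132.0 − T) = 784.914 (T − 27.0)
28272 − 214.1856 T = 784.914 T − 21193
49465 = 999.0996 T
T = 49.51 °C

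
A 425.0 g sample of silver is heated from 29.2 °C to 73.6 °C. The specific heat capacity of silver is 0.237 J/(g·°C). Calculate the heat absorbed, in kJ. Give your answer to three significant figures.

q = 4.47 kJ

q = m c ΔT = 425.0 × 0.237 × (73.6 − 29.2)
q = 425.0 × 0.237 × 44.4 = 4472 J = 4.47 kJ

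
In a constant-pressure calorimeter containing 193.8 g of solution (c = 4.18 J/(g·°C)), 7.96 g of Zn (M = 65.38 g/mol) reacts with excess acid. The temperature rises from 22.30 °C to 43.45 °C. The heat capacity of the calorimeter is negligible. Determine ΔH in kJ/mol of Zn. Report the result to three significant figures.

|ΔT| = |43.45 − 22.30| = 21.15 °C
|q_surr| = (193.8 × 4.18) × 21.15 = 810.084 × 21.15 = 17130 J
n(Zn) = 7.96 / 65.38 = 0.1217 mol
Temperature rose, so q_rxn = −|q_surr| = -17.13 kJ
ΔH = q_rxn / n = -140.8 kJ/mol

ΔH = -141 kJ/mol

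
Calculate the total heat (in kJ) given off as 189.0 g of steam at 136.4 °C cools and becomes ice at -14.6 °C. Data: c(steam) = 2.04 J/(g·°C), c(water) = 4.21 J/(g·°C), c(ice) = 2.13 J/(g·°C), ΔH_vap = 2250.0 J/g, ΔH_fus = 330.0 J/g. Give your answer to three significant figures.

q1 (cool steam 136.4→100 °C): 189.0 × 2.04 × 36.4 = 14034 J
q2 (condense at 100 °C): 189.0 × 2250.0 = 425250 J
q3 (cool water 100→0 °C): 189.0 × 4.21 × 100.0 = 79569 J
q4 (freeze at 0 °C): 189.0 × 330.0 = 62370 J
q5 (cool ice 0→-14.6 °C): 189.0 × 2.13 × 14.6 = 5878 J
Total: 14034 + 425250 + 79569 + 62370 + 5878 = 587101 J = 587 kJ

q = 587 kJ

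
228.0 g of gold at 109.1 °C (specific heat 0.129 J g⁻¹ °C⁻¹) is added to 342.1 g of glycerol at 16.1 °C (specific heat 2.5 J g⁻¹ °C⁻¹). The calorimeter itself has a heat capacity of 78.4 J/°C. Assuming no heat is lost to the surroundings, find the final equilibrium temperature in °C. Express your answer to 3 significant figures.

Heat lost by gold = heat gained by glycerol + calorimeter.
(228.0)(0.129)(109.1 − T) = [(342.1)(2.5) + 78.4](T − 16.1)
29.412 (109.1 − T) = 933.65 (T − 16.1)
3208.8 − 29.412 T = 933.65 T − 15032
18240.8 = 963.062 T
T = 18.94 °C

T_f = 18.9 °C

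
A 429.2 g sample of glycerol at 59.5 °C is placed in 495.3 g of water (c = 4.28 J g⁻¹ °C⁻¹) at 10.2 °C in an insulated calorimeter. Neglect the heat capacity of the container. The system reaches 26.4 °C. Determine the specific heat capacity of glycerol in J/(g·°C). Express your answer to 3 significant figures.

q_gained = (495.3 × 4.28) × (26.4 − 10.2) = 34340 J
q_lost = 429.2 × c × (59.5 − 26.4) = 14206.52 c
Set equal: c = 34340 / 14206.52 = 2.42 J/(g·°C)

c = 2.42 J/(g·°C)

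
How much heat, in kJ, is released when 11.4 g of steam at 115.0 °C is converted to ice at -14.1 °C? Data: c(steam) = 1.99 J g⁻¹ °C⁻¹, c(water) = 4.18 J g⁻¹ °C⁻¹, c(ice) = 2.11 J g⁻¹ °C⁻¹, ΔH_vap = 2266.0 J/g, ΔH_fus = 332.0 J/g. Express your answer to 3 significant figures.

q = 35.1 kJ

q1 (cool steam 115.0→100 °C): 11.4 × 1.99 × 15.0 = 340 J
q2 (condense at 100 °C): 11.4 × 2266.0 = 25832 J
q3 (cool water 100→0 °C): 11.4 × 4.18 × 100.0 = 4765 J
q4 (freeze at 0 °C): 11.4 × 332.0 = 3785 J
q5 (cool ice 0→-14.1 °C): 11.4 × 2.11 × 14.1 = 339 J
Total: 340 + 25832 + 4765 + 3785 + 339 = 35061 J = 35.1 kJ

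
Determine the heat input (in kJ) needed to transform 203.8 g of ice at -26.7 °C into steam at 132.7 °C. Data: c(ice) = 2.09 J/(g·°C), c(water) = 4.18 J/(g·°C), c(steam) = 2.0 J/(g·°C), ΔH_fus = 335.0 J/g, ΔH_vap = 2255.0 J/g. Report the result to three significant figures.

q = 638 kJ

q1 (heat ice -26.7→0.0 °C): 203.8 × 2.09 × 26.7 = 11373 J
q2 (melt at 0 °C): 203.8 × 335.0 = 68273 J
q3 (heat water 0.0→100.0 °C): 203.8 × 4.18 × 100.0 = 85188 J
q4 (vaporize at 100 °C): 203.8 × 2255.0 = 459569 J
q5 (heat steam 100.0→132.7 °C): 203.8 × 2.0 × 32.7 = 13329 J
Total: 11373 + 68273 + 85188 + 459569 + 13329 = 637732 J = 638 kJ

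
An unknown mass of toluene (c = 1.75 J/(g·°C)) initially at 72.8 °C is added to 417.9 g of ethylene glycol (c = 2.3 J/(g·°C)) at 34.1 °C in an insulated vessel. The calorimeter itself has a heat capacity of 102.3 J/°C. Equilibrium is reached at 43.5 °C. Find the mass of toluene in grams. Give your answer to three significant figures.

q_gained = (417.9 × 2.3 + 102.3) × (43.5 − 34.1) = 9997 J
q_lost = m × 1.75 × (72.8 − 43.5) = 51.275 m
m = 9997 / 51.275 = 195 g

m = 195 g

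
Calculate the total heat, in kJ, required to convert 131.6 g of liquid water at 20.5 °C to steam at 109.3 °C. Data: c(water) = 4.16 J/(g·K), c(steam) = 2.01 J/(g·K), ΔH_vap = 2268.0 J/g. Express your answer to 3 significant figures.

q1 (heat water 20.5→100.0 °C): 131.6 × 4.16 × 79.5 = 43523 J
q2 (vaporize at 100 °C): 131.6 × 2268.0 = 298469 J
q3 (heat steam 100.0→109.3 °C): 131.6 × 2.01 × 9.3 = 2460 J
Total: 43523 + 298469 + 2460 = 344452 J = 344 kJ

q = 344 kJ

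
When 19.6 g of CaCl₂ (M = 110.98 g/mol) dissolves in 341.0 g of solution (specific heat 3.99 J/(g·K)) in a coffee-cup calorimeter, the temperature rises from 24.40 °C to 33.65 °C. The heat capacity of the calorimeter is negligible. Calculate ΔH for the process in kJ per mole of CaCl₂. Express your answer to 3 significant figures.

ΔH = -71.3 kJ/mol

|ΔT| = |33.65 − 24.40| = 9.25 °C
|q_surr| = (341.0 × 3.99) × 9.25 = 1360.59 × 9.25 = 12590 J
n(CaCl₂) = 19.6 / 110.98 = 0.1766 mol
Temperature rose, so q_rxn = −|q_surr| = -12.59 kJ
ΔH = q_rxn / n = -71.29 kJ/mol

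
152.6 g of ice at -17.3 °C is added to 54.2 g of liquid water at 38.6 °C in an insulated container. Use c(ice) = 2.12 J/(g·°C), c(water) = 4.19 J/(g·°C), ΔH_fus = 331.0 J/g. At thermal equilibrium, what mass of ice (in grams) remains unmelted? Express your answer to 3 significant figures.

Heat to warm all ice to 0 °C: 152.6×2.12×17.3 = 5596.8 J
Heat released by water cooling to 0 °C: 54.2×4.19×38.6 = 8766.0 J
8766.0 J < 5596.8 + 152.6×331.0 = 56107.4 J, so not all ice melts; final T = 0 °C.
Heat left for melting: 8766.0 − 5596.8 = 3169.2 J
Mass melted = 3169.2 / 331.0 = 9.575 g
Ice remaining = 152.6 − 9.575 = 143.025 g

m_ice remaining = 143 g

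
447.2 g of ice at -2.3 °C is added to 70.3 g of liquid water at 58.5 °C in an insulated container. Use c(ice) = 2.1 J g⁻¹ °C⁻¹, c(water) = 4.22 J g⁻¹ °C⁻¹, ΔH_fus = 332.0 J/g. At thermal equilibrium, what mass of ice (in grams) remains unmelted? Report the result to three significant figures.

m_ice remaining = 401 g

Heat to warm all ice to 0 °C: 447.2×2.1×2.3 = 2160.0 J
Heat released by water cooling to 0 °C: 70.3×4.22×58.5 = 17355 J
17355 J < 2160.0 + 447.2×332.0 = 150630.4 J, so not all ice melts; final T = 0 °C.
Heat left for melting: 17355 − 2160.0 = 15195.0 J
Mass melted = 15195.0 / 332.0 = 45.77 g
Ice remaining = 447.2 − 45.77 = 401.43 g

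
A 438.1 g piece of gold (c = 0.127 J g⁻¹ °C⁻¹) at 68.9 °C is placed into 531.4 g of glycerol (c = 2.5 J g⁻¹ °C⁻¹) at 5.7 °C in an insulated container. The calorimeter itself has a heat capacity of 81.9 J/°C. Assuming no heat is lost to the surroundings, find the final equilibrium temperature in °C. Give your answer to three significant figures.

T_f = 8.10 °C

Heat lost by gold = heat gained by glycerol + calorimeter.
(438.1)(0.127)(68.9 − T) = [(531.4)(2.5) + 81.9](T − 5.7)
55.6387 (68.9 − T) = 1410.4 (T − 5.7)
3833.5 − 55.6387 T = 1410.4 T − 8039.3
11872.8 = 1466.0387 T
T = 8.099 °C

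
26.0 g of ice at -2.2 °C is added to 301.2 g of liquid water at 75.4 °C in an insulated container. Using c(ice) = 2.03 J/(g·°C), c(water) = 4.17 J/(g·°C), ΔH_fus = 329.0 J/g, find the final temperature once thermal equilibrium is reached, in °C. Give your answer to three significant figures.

Heat to bring ice to 0 °C and melt it: q₁ = 26.0×2.03×2.2 + 26.0×329.0 = 8670.1 J
Heat the water can supply cooling to 0 °C: 301.2×4.17×75.4 = 94702.7 J > q₁, so all ice melts.
Energy balance: 301.2×4.17×(75.4 − T) = 8670.1 + 26.0×4.17×(T − 0)
1256.004(75.4 − T) = 8670.1 + 108.42 T
94702.7 − 8670.1 = 1364.424 T
T = 86032.6 / 1364.424 = 63.05 °C

T_f = 63.1 °C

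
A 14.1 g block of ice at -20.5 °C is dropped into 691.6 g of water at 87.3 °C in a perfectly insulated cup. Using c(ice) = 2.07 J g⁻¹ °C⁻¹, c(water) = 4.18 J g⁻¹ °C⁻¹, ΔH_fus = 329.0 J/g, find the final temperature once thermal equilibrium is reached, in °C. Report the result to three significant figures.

Heat to bring ice to 0 °C and melt it: q₁ = 14.1×2.07×20.5 + 14.1×329.0 = 5237.2 J
Heat the water can supply cooling to 0 °C: 691.6×4.18×87.3 = 252375 J > q₁, so all ice melts.
Energy balance: 691.6×4.18×(87.3 − T) = 5237.2 + 14.1×4.18×(T − 0)
2890.888(87.3 − T) = 5237.2 + 58.938 T
252375 − 5237.2 = 2949.826 T
T = 247137.8 / 2949.826 = 83.78 °C

T_f = 83.8 °C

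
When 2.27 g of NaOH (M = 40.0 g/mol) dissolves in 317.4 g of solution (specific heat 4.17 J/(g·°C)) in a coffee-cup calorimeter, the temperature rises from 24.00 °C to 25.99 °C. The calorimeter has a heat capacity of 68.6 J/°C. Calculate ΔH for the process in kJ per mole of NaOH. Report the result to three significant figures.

ΔH = -48.8 kJ/mol

|ΔT| = |25.99 − 24.00| = 1.99 °C
|q_surr| = (317.4 × 4.17 + 68.6) × 1.99 = 1392.158 × 1.99 = 2770 J
n(NaOH) = 2.27 / 40.0 = 0.05675 mol
Temperature rose, so q_rxn = −|q_surr| = -2.770 kJ
ΔH = q_rxn / n = -48.81 kJ/mol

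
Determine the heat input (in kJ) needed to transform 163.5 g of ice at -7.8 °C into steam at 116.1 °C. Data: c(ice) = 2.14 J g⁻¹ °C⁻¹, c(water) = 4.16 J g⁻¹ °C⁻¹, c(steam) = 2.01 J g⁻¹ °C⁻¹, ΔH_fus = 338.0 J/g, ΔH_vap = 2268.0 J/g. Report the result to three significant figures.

q1 (heat ice -7.8→0.0 °C): 163.5 × 2.14 × 7.8 = 2729 J
q2 (melt at 0 °C): 163.5 × 338.0 = 55263 J
q3 (heat water 0.0→100.0 °C): 163.5 × 4.16 × 100.0 = 68016 J
q4 (vaporize at 100 °C): 163.5 × 2268.0 = 370818 J
q5 (heat steam 100.0→116.1 °C): 163.5 × 2.01 × 16.1 = 5291 J
Total: 2729 + 55263 + 68016 + 370818 + 5291 = 502117 J = 502 kJ

q = 502 kJ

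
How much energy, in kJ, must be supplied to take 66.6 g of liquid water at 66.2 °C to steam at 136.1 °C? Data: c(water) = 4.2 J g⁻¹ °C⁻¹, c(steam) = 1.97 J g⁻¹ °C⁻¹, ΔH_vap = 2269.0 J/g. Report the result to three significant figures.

q1 (heat water 66.2→100.0 °C): 66.6 × 4.2 × 33.8 = 9455 J
q2 (vaporize at 100 °C): 66.6 × 2269.0 = 151115 J
q3 (heat steam 100.0→136.1 °C): 66.6 × 1.97 × 36.1 = 4736 J
Total: 9455 + 151115 + 4736 = 165306 J = 165 kJ

q = 165 kJ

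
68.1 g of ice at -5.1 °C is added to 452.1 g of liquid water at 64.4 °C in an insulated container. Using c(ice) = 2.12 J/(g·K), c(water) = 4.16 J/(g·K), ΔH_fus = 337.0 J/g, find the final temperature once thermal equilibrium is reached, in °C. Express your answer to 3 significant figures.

Heat to bring ice to 0 °C and melt it: q₁ = 68.1×2.12×5.1 + 68.1×337.0 = 23686 J
Heat the water can supply cooling to 0 °C: 452.1×4.16×64.4 = 121119 J > q₁, so all ice melts.
Energy balance: 452.1×4.16×(64.4 − T) = 23686 + 68.1×4.16×(T − 0)
1880.736(64.4 − T) = 23686 + 283.296 T
121119 − 23686 = 2164.032 T
T = 97433 / 2164.032 = 45.02 °C

T_f = 45.0 °C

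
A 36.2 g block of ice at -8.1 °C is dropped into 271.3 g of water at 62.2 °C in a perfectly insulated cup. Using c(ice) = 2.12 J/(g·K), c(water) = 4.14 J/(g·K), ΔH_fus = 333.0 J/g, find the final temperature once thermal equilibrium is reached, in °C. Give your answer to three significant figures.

T_f = 44.9 °C

Heat to bring ice to 0 °C and melt it: q₁ = 36.2×2.12×8.1 + 36.2×333.0 = 12676 J
Heat the water can supply cooling to 0 °C: 271.3×4.14×62.2 = 69861.9 J > q₁, so all ice melts.
Energy balance: 271.3×4.14×(62.2 − T) = 12676 + 36.2×4.14×(T − 0)
1123.182(62.2 − T) = 12676 + 149.868 T
69861.9 − 12676 = 1273.050 T
T = 57185.9 / 1273.050 = 44.92 °C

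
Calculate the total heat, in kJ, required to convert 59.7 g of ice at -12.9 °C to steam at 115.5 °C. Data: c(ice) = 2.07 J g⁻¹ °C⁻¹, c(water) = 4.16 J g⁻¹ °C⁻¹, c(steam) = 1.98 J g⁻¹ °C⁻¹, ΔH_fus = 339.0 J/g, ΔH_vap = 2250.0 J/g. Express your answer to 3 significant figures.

q1 (heat ice -12.9→0.0 °C): 59.7 × 2.07 × 12.9 = 1594 J
q2 (melt at 0 °C): 59.7 × 339.0 = 20238 J
q3 (heat water 0.0→100.0 °C): 59.7 × 4.16 × 100.0 = 24835 J
q4 (vaporize at 100 °C): 59.7 × 2250.0 = 134325 J
q5 (heat steam 100.0→115.5 °C): 59.7 × 1.98 × 15.5 = 1832 J
Total: 1594 + 20238 + 24835 + 134325 + 1832 = 182824 J = 183 kJ

q = 183 kJ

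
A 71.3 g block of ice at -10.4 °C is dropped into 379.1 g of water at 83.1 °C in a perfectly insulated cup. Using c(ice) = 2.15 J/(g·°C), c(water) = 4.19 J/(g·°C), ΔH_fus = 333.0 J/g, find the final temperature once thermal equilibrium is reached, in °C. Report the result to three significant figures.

T_f = 56.5 °C

Heat to bring ice to 0 °C and melt it: q₁ = 71.3×2.15×10.4 + 71.3×333.0 = 25337 J
Heat the water can supply cooling to 0 °C: 379.1×4.19×83.1 = 131998 J > q₁, so all ice melts.
Energy balance: 379.1×4.19×(83.1 − T) = 25337 + 71.3×4.19×(T − 0)
1588.429(83.1 − T) = 25337 + 298.747 T
131998 − 25337 = 1887.176 T
T = 106661 / 1887.176 = 56.52 °C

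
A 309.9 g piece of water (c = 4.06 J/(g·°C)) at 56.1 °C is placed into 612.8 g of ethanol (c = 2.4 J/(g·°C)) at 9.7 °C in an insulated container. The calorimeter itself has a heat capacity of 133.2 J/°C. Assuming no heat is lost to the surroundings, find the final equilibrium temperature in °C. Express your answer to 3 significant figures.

T_f = 30.1 °C

Heat lost by water = heat gained by ethanol + calorimeter.
(309.9)(4.06)(56.1 − T) = [(612.8)(2.4) + 133.2](T − 9.7)
1258.194 (56.1 − T) = 1603.92 (T − 9.7)
70585 − 1258.194 T = 1603.92 T − 15558
86143 = 2862.114 T
T = 30.10 °C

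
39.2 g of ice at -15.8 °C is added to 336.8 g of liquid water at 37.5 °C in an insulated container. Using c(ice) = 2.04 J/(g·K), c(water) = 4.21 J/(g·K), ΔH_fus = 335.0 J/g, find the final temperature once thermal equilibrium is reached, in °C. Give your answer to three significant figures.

T_f = 24.5 °C

Heat to bring ice to 0 °C and melt it: q₁ = 39.2×2.04×15.8 + 39.2×335.0 = 14395 J
Heat the water can supply cooling to 0 °C: 336.8×4.21×37.5 = 53172.3 J > q₁, so all ice melts.
Energy balance: 336.8×4.21×(37.5 − T) = 14395 + 39.2×4.21×(T − 0)
1417.928(37.5 − T) = 14395 + 165.032 T
53172.3 − 14395 = 1582.960 T
T = 38777.3 / 1582.960 = 24.50 °C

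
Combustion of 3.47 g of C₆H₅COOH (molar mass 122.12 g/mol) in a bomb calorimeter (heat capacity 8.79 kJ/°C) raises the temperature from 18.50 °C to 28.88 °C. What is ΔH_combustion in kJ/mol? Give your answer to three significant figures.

ΔH = -3210 kJ/mol

ΔT = 28.88 − 18.50 = 10.38 °C
q_cal = C_cal × ΔT = 8.79 × 10.38 = 91.2402 kJ
n = 3.47 / 122.12 = 0.02841 mol
q_rxn = −q_cal = -91.2402 kJ
ΔH = -91.2402 / 0.02841 = -3212 kJ/mol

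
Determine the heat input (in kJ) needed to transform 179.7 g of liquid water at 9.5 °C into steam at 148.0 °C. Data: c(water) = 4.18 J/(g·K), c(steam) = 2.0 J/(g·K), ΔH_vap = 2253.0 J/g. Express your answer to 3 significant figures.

q1 (heat water 9.5→100.0 °C): 179.7 × 4.18 × 90.5 = 67979 J
q2 (vaporize at 100 °C): 179.7 × 2253.0 = 404864 J
q3 (heat steam 100.0→148.0 °C): 179.7 × 2.0 × 48.0 = 17251 J
Total: 67979 + 404864 + 17251 = 490094 J = 490 kJ

q = 490 kJ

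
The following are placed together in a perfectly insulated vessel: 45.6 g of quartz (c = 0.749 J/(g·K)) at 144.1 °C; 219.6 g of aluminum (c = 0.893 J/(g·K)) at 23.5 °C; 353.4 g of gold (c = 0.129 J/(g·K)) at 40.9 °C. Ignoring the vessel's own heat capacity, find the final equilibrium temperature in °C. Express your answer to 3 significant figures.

Σ mᵢcᵢ(T − Tᵢ) = 0  ⇒  T = Σ mᵢcᵢTᵢ / Σ mᵢcᵢ
Σ mᵢcᵢ = 45.6×0.749 + 219.6×0.893 + 353.4×0.129 = 275.8458
Σ mᵢcᵢTᵢ = 34.1544×144.1 + 196.1028×23.5 + 45.5886×40.9 = 11395
T = 11395 / 275.8458 = 41.31 °C

T_f = 41.3 °C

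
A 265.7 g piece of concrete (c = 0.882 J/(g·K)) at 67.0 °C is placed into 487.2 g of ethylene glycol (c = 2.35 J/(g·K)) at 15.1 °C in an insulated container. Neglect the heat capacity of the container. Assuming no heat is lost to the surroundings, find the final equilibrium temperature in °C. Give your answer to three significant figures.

T_f = 23.9 °C

Heat lost by concrete = heat gained by ethylene glycol.
(265.7)(0.882)(67.0 − T) = (487.2)(2.35)(T − 15.1)
234.3474 (67.0 − T) = 1144.92 (T − 15.1)
15701 − 234.3474 T = 1144.92 T − 17288
32989 = 1379.2674 T
T = 23.92 °C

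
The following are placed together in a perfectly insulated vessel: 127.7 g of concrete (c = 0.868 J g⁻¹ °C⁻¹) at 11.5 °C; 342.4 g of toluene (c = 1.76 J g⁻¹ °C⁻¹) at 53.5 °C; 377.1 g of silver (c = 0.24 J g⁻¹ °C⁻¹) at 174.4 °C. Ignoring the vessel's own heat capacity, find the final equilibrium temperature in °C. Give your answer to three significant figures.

T_f = 61.3 °C

Σ mᵢcᵢ(T − Tᵢ) = 0  ⇒  T = Σ mᵢcᵢTᵢ / Σ mᵢcᵢ
Σ mᵢcᵢ = 127.7×0.868 + 342.4×1.76 + 377.1×0.24 = 803.9716
Σ mᵢcᵢTᵢ = 110.8436×11.5 + 602.624×53.5 + 90.504×174.4 = 49299
T = 49299 / 803.9716 = 61.32 °C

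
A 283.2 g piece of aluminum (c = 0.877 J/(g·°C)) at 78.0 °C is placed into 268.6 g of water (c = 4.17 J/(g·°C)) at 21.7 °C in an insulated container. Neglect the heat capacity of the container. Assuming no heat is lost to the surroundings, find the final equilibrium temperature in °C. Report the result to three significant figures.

Heat lost by aluminum = heat gained by water.
(283.2)(0.877)(78.0 − T) = (268.6)(4.17)(T − 21.7)
248.3664 (78.0 − T) = 1120.062 (T − 21.7)
19373 − 248.3664 T = 1120.062 T − 24305
43678 = 1368.4284 T
T = 31.92 °C

T_f = 31.9 °C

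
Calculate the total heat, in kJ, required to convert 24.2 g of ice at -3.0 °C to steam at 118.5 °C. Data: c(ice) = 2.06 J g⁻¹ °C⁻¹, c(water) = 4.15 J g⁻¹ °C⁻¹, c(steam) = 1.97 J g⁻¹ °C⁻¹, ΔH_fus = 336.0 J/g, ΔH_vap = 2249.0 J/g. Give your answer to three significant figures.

q1 (heat ice -3.0→0.0 °C): 24.2 × 2.06 × 3.0 = 150 J
q2 (melt at 0 °C): 24.2 × 336.0 = 8131 J
q3 (heat water 0.0→100.0 °C): 24.2 × 4.15 × 100.0 = 10043 J
q4 (vaporize at 100 °C): 24.2 × 2249.0 = 54426 J
q5 (heat steam 100.0→118.5 °C): 24.2 × 1.97 × 18.5 = 882 J
Total: 150 + 8131 + 10043 + 54426 + 882 = 73632 J = 73.6 kJ

q = 73.6 kJ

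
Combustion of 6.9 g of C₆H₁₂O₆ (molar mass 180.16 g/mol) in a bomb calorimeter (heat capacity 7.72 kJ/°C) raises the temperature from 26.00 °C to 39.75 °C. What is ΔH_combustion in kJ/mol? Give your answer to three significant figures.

ΔH = -2770 kJ/mol

ΔT = 39.75 − 26.00 = 13.75 °C
q_cal = C_cal × ΔT = 7.72 × 13.75 = 106.15 kJ
n = 6.9 / 180.16 = 0.03830 mol
q_rxn = −q_cal = -106.15 kJ
ΔH = -106.15 / 0.03830 = -2772 kJ/mol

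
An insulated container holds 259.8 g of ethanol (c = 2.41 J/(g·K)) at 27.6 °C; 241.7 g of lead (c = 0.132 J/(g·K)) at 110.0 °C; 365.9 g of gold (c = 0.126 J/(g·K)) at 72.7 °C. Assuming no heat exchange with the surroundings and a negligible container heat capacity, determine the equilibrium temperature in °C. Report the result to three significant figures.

Σ mᵢcᵢ(T − Tᵢ) = 0  ⇒  T = Σ mᵢcᵢTᵢ / Σ mᵢcᵢ
Σ mᵢcᵢ = 259.8×2.41 + 241.7×0.132 + 365.9×0.126 = 704.1258
Σ mᵢcᵢTᵢ = 626.118×27.6 + 31.9044×110.0 + 46.1034×72.7 = 24142
T = 24142 / 704.1258 = 34.29 °C

T_f = 34.3 °C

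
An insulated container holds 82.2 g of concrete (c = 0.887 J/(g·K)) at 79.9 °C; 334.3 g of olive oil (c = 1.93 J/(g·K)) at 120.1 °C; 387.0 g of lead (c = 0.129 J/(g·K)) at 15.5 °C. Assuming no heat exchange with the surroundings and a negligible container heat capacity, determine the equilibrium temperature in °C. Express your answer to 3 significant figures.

Σ mᵢcᵢ(T − Tᵢ) = 0  ⇒  T = Σ mᵢcᵢTᵢ / Σ mᵢcᵢ
Σ mᵢcᵢ = 82.2×0.887 + 334.3×1.93 + 387.0×0.129 = 768.0334
Σ mᵢcᵢTᵢ = 72.9114×79.9 + 645.199×120.1 + 49.923×15.5 = 84088
T = 84088 / 768.0334 = 109.48 °C

T_f = 109 °C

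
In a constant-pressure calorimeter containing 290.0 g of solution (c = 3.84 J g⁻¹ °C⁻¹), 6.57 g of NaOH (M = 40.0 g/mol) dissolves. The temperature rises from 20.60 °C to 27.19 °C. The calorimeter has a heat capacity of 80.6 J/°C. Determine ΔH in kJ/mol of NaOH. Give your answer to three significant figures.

ΔH = -47.9 kJ/mol

|ΔT| = |27.19 − 20.60| = 6.59 °C
|q_surr| = (290.0 × 3.84 + 80.6) × 6.59 = 1194.2 × 6.59 = 7870 J
n(NaOH) = 6.57 / 40.0 = 0.1643 mol
Temperature rose, so q_rxn = −|q_surr| = -7.870 kJ
ΔH = q_rxn / n = -47.90 kJ/mol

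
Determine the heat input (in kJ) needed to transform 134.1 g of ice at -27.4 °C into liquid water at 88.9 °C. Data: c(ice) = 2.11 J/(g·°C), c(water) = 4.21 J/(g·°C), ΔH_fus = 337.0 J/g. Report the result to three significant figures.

q = 103 kJ

q1 (heat ice -27.4→0.0 °C): 134.1 × 2.11 × 27.4 = 7753 J
q2 (melt at 0 °C): 134.1 × 337.0 = 45192 J
q3 (heat water 0.0→88.9 °C): 134.1 × 4.21 × 88.9 = 50189 J
Total: 7753 + 45192 + 50189 = 103134 J = 103 kJ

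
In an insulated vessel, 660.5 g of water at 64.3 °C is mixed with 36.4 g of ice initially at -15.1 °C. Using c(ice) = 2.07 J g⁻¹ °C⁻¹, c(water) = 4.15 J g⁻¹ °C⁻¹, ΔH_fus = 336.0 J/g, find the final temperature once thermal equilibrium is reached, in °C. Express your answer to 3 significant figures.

Heat to bring ice to 0 °C and melt it: q₁ = 36.4×2.07×15.1 + 36.4×336.0 = 13368 J
Heat the water can supply cooling to 0 °C: 660.5×4.15×64.3 = 176251 J > q₁, so all ice melts.
Energy balance: 660.5×4.15×(64.3 − T) = 13368 + 36.4×4.15×(T − 0)
2741.075(64.3 − T) = 13368 + 151.06 T
176251 − 13368 = 2892.135 T
T = 162883 / 2892.135 = 56.32 °C

T_f = 56.3 °C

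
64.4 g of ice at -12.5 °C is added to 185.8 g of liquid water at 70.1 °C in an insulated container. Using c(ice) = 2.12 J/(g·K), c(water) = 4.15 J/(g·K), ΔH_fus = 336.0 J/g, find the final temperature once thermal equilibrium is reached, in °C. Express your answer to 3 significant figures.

T_f = 29.6 °C

Heat to bring ice to 0 °C and melt it: q₁ = 64.4×2.12×12.5 + 64.4×336.0 = 23345 J
Heat the water can supply cooling to 0 °C: 185.8×4.15×70.1 = 54052.0 J > q₁, so all ice melts.
Energy balance: 185.8×4.15×(70.1 − T) = 23345 + 64.4×4.15×(T − 0)
771.07(70.1 − T) = 23345 + 267.26 T
54052.0 − 23345 = 1038.33 T
T = 30707.0 / 1038.33 = 29.57 °C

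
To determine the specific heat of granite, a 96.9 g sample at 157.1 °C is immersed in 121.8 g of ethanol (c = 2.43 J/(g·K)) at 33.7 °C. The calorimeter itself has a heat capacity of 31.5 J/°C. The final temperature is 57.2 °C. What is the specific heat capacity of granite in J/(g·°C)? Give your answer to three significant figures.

q_gained = (121.8 × 2.43 + 31.5) × (57.2 − 33.7) = 7696 J
q_lost = 96.9 × c × (157.1 − 57.2) = 9680.31 c
Set equal: c = 7696 / 9680.31 = 0.795 J/(g·°C)

c = 0.795 J/(g·°C)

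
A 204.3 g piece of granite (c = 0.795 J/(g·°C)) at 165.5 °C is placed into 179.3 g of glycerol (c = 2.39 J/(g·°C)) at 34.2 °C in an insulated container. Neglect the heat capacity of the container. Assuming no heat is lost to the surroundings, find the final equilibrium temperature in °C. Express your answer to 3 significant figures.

Heat lost by granite = heat gained by glycerol.
(204.3)(0.795)(165.5 − T) = (179.3)(2.39)(T − 34.2)
162.4185 (165.5 − T) = 428.527 (T − 34.2)
26880 − 162.4185 T = 428.527 T − 14656
41536 = 590.9455 T
T = 70.29 °C

T_f = 70.3 °C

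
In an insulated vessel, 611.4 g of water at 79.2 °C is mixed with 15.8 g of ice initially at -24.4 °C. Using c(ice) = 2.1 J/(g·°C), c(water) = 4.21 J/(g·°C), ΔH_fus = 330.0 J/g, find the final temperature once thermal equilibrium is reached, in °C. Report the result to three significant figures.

Heat to bring ice to 0 °C and melt it: q₁ = 15.8×2.1×24.4 + 15.8×330.0 = 6023.6 J
Heat the water can supply cooling to 0 °C: 611.4×4.21×79.2 = 203860 J > q₁, so all ice melts.
Energy balance: 611.4×4.21×(79.2 − T) = 6023.6 + 15.8×4.21×(T − 0)
2573.994(79.2 − T) = 6023.6 + 66.518 T
203860 − 6023.6 = 2640.512 T
T = 197836.4 / 2640.512 = 74.92 °C

T_f = 74.9 °C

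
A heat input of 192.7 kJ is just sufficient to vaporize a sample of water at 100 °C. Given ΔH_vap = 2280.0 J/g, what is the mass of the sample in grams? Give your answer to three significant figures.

m = q / ΔH_vap = 192700 J / 2280.0 J/g = 84.5 g

m = 84.5 g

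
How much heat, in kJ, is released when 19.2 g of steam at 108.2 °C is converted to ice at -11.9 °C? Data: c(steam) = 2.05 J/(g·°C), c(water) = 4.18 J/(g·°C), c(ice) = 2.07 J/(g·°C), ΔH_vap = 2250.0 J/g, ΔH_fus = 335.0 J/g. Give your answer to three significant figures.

q = 58.5 kJ

q1 (cool steam 108.2→100 °C): 19.2 × 2.05 × 8.2 = 323 J
q2 (condense at 100 °C): 19.2 × 2250.0 = 43200 J
q3 (cool water 100→0 °C): 19.2 × 4.18 × 100.0 = 8026 J
q4 (freeze at 0 °C): 19.2 × 335.0 = 6432 J
q5 (cool ice 0→-11.9 °C): 19.2 × 2.07 × 11.9 = 473 J
Total: 323 + 43200 + 8026 + 6432 + 473 = 58454 J = 58.5 kJ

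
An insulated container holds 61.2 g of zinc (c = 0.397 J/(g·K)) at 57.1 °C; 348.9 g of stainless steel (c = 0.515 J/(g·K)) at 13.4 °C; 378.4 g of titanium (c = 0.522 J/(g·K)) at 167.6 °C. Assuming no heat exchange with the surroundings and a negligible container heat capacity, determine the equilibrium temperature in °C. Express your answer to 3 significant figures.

T_f = 91.9 °C

Σ mᵢcᵢ(T − Tᵢ) = 0  ⇒  T = Σ mᵢcᵢTᵢ / Σ mᵢcᵢ
Σ mᵢcᵢ = 61.2×0.397 + 348.9×0.515 + 378.4×0.522 = 401.5047
Σ mᵢcᵢTᵢ = 24.2964×57.1 + 179.6835×13.4 + 197.5248×167.6 = 36900
T = 36900 / 401.5047 = 91.90 °C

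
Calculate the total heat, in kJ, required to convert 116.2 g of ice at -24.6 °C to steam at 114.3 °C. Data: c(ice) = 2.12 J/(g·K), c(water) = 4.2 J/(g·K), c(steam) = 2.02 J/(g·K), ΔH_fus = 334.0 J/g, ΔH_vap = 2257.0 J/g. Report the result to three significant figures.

q = 359 kJ

q1 (heat ice -24.6→0.0 °C): 116.2 × 2.12 × 24.6 = 6060 J
q2 (melt at 0 °C): 116.2 × 334.0 = 38811 J
q3 (heat water 0.0→100.0 °C): 116.2 × 4.2 × 100.0 = 48804 J
q4 (vaporize at 100 °C): 116.2 × 2257.0 = 262263 J
q5 (heat steam 100.0→114.3 °C): 116.2 × 2.02 × 14.3 = 3357 J
Total: 6060 + 38811 + 48804 + 262263 + 3357 = 359295 J = 359 kJ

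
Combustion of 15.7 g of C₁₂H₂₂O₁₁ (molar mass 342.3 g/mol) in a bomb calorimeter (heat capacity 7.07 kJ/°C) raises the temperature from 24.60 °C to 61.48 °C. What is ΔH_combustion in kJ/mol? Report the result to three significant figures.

ΔT = 61.48 − 24.60 = 36.88 °C
q_cal = C_cal × ΔT = 7.07 × 36.88 = 260.7416 kJ
n = 15.7 / 342.3 = 0.04587 mol
q_rxn = −q_cal = -260.7416 kJ
ΔH = -260.7416 / 0.04587 = -5684 kJ/mol

ΔH = -5680 kJ/mol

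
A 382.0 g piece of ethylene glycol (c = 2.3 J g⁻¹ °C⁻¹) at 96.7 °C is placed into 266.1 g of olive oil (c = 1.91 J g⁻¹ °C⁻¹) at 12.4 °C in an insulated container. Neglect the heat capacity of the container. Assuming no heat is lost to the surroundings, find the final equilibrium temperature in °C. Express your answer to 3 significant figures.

Heat lost by ethylene glycol = heat gained by olive oil.
(382.0)(2.3)(96.7 − T) = (266.1)(1.91)(T − 12.4)
878.6 (96.7 − T) = 508.251 (T − 12.4)
84961 − 878.6 T = 508.251 T − 6302.3
91263.3 = 1386.851 T
T = 65.81 °C

T_f = 65.8 °C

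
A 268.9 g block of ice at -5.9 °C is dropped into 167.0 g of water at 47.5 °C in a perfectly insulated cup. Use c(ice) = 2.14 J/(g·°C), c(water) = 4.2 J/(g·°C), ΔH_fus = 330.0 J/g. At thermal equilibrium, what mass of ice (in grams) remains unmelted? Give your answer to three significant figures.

Heat to warm all ice to 0 °C: 268.9×2.14×5.9 = 3395.1 J
Heat released by water cooling to 0 °C: 167.0×4.2×47.5 = 33317 J
33317 J < 3395.1 + 268.9×330.0 = 92132.1 J, so not all ice melts; final T = 0 °C.
Heat left for melting: 33317 − 3395.1 = 29921.9 J
Mass melted = 29921.9 / 330.0 = 90.67 g
Ice remaining = 268.9 − 90.67 = 178.23 g

m_ice remaining = 178 g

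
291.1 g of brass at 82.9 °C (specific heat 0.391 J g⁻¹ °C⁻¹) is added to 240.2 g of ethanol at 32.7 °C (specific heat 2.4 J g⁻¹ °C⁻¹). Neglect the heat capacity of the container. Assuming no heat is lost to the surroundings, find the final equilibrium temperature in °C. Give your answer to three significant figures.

Heat lost by brass = heat gained by ethanol.
(291.1)(0.391)(82.9 − T) = (240.2)(2.4)(T − 32.7)
113.8201 (82.9 − T) = 576.48 (T − 32.7)
9435.7 − 113.8201 T = 576.48 T − 18851
28286.7 = 690.3001 T
T = 40.98 °C

T_f = 41.0 °C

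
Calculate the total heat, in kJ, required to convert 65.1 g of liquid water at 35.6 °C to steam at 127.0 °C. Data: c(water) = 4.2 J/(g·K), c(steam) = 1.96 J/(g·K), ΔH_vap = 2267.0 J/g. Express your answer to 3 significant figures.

q1 (heat water 35.6→100.0 °C): 65.1 × 4.2 × 64.4 = 17608 J
q2 (vaporize at 100 °C): 65.1 × 2267.0 = 147582 J
q3 (heat steam 100.0→127.0 °C): 65.1 × 1.96 × 27.0 = 3445 J
Total: 17608 + 147582 + 3445 = 168635 J = 169 kJ

q = 169 kJ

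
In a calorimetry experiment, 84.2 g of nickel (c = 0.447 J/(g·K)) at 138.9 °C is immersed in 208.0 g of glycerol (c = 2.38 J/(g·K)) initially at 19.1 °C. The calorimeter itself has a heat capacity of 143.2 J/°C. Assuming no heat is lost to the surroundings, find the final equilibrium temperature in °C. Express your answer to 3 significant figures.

T_f = 25.8 °C

Heat lost by nickel = heat gained by glycerol + calorimeter.
(84.2)(0.447)(138.9 − T) = [(208.0)(2.38) + 143.2](T − 19.1)
37.6374 (138.9 − T) = 638.24 (T − 19.1)
5227.8 − 37.6374 T = 638.24 T − 12190
17417.8 = 675.8774 T
T = 25.77 °C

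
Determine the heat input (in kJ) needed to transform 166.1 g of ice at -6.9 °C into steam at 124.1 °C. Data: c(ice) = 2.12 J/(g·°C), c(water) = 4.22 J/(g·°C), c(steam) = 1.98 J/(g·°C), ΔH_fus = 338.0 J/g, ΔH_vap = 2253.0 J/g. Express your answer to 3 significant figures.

q = 511 kJ

q1 (heat ice -6.9→0.0 °C): 166.1 × 2.12 × 6.9 = 2430 J
q2 (melt at 0 °C): 166.1 × 338.0 = 56142 J
q3 (heat water 0.0→100.0 °C): 166.1 × 4.22 × 100.0 = 70094 J
q4 (vaporize at 100 °C): 166.1 × 2253.0 = 374223 J
q5 (heat steam 100.0→124.1 °C): 166.1 × 1.98 × 24.1 = 7926 J
Total: 2430 + 56142 + 70094 + 374223 + 7926 = 510815 J = 511 kJ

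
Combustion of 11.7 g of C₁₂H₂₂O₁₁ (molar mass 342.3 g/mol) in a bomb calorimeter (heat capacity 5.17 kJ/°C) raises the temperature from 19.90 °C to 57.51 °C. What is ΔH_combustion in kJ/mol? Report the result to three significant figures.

ΔH = -5690 kJ/mol

ΔT = 57.51 − 19.90 = 37.61 °C
q_cal = C_cal × ΔT = 5.17 × 37.61 = 194.4437 kJ
n = 11.7 / 342.3 = 0.03418 mol
q_rxn = −q_cal = -194.4437 kJ
ΔH = -194.4437 / 0.03418 = -5689 kJ/mol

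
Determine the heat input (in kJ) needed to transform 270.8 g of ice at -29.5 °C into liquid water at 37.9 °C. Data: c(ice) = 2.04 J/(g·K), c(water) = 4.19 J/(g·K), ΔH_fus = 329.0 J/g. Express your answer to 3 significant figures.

q = 148 kJ

q1 (heat ice -29.5→0.0 °C): 270.8 × 2.04 × 29.5 = 16297 J
q2 (melt at 0 °C): 270.8 × 329.0 = 89093 J
q3 (heat water 0.0→37.9 °C): 270.8 × 4.19 × 37.9 = 43003 J
Total: 16297 + 89093 + 43003 = 148393 J = 148 kJ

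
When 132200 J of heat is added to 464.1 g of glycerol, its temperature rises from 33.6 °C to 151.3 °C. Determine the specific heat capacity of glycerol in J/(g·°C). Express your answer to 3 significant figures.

c = q / (m ΔT) = 132200 / (464.1 × 117.7)
c = 132200 / 54624.57 = 2.42 J/(g·°C)

c = 2.42 J/(g·°C)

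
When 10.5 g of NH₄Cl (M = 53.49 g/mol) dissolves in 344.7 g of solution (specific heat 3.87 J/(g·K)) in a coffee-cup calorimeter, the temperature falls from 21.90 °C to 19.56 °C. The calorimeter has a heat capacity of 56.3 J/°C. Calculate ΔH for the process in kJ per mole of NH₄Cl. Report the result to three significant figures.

|ΔT| = |19.56 − 21.90| = 2.34 °C
|q_surr| = (344.7 × 3.87 + 56.3) × 2.34 = 1390.289 × 2.34 = 3253 J
n(NH₄Cl) = 10.5 / 53.49 = 0.1963 mol
Temperature fell, so q_rxn = +|q_surr| = 3.253 kJ
ΔH = q_rxn / n = 16.57 kJ/mol

ΔH = 16.6 kJ/mol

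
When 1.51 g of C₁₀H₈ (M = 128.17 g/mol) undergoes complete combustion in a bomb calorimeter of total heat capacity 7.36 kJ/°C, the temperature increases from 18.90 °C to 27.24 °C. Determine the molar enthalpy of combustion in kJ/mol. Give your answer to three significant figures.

ΔT = 27.24 − 18.90 = 8.34 °C
q_cal = C_cal × ΔT = 7.36 × 8.34 = 61.3824 kJ
n = 1.51 / 128.17 = 0.01178 mol
q_rxn = −q_cal = -61.3824 kJ
ΔH = -61.3824 / 0.01178 = -5211 kJ/mol

ΔH = -5210 kJ/mol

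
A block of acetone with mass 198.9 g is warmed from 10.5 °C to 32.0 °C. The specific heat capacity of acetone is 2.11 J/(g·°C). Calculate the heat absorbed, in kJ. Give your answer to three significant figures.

q = m c ΔT = 198.9 × 2.11 × (32.0 − 10.5)
q = 198.9 × 2.11 × 21.5 = 9023 J = 9.02 kJ

q = 9.02 kJ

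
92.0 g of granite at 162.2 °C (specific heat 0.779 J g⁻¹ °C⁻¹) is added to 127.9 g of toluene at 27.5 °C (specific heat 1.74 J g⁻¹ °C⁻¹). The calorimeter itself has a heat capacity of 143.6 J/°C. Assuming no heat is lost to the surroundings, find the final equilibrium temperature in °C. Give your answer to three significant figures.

Heat lost by granite = heat gained by toluene + calorimeter.
(92.0)(0.779)(162.2 − T) = [(127.9)(1.74) + 143.6](T − 27.5)
71.668 (162.2 − T) = 366.146 (T − 27.5)
11624.5 − 71.668 T = 366.146 T − 10069.0
21693.5 = 437.814 T
T = 49.5496 °C

T_f = 49.5 °C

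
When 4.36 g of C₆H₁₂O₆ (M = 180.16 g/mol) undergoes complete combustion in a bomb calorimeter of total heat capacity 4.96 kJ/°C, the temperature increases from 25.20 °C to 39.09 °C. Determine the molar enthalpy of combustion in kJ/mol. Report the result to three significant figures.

ΔT = 39.09 − 25.20 = 13.89 °C
q_cal = C_cal × ΔT = 4.96 × 13.89 = 68.8944 kJ
n = 4.36 / 180.16 = 0.02420 mol
q_rxn = −q_cal = -68.8944 kJ
ΔH = -68.8944 / 0.02420 = -2847 kJ/mol

ΔH = -2850 kJ/mol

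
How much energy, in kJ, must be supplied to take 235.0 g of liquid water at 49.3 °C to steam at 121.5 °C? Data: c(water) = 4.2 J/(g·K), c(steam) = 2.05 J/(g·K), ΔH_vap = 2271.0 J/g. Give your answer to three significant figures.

q1 (heat water 49.3→100.0 °C): 235.0 × 4.2 × 50.7 = 50041 J
q2 (vaporize at 100 °C): 235.0 × 2271.0 = 533685 J
q3 (heat steam 100.0→121.5 °C): 235.0 × 2.05 × 21.5 = 10358 J
Total: 50041 + 533685 + 10358 = 594084 J = 594 kJ

q = 594 kJ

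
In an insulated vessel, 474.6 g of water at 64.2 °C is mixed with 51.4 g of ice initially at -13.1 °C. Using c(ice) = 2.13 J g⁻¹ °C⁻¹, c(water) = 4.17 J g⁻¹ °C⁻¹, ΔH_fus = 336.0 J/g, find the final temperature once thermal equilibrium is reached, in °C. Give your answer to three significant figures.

Heat to bring ice to 0 °C and melt it: q₁ = 51.4×2.13×13.1 + 51.4×336.0 = 18705 J
Heat the water can supply cooling to 0 °C: 474.6×4.17×64.2 = 127057 J > q₁, so all ice melts.
Energy balance: 474.6×4.17×(64.2 − T) = 18705 + 51.4×4.17×(T − 0)
1979.082(64.2 − T) = 18705 + 214.338 T
127057 − 18705 = 2193.420 T
T = 108352 / 2193.420 = 49.40 °C

T_f = 49.4 °C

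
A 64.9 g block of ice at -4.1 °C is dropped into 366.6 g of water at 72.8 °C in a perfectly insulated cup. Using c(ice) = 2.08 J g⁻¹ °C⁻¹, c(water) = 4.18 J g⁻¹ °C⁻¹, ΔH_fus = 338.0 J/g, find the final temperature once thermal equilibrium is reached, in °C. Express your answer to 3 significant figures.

T_f = 49.4 °C

Heat to bring ice to 0 °C and melt it: q₁ = 64.9×2.08×4.1 + 64.9×338.0 = 22490 J
Heat the water can supply cooling to 0 °C: 366.6×4.18×72.8 = 111558 J > q₁, so all ice melts.
Energy balance: 366.6×4.18×(72.8 − T) = 22490 + 64.9×4.18×(T − 0)
1532.388(72.8 − T) = 22490 + 271.282 T
111558 − 22490 = 1803.670 T
T = 89068 / 1803.670 = 49.38 °C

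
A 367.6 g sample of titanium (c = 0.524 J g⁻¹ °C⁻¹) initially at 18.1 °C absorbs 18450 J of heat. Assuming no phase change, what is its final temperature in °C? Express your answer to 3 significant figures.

ΔT = q / (m c) = 18450 / (367.6 × 0.524) = 95.78 °C
T_f = 18.1 + 95.78 = 113.88 °C

T_f = 114 °C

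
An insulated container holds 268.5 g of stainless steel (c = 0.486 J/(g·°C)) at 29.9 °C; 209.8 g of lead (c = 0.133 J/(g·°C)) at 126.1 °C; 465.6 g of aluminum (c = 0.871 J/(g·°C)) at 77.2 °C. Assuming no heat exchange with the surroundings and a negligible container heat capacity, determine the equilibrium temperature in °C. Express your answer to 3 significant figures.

Σ mᵢcᵢ(T − Tᵢ) = 0  ⇒  T = Σ mᵢcᵢTᵢ / Σ mᵢcᵢ
Σ mᵢcᵢ = 268.5×0.486 + 209.8×0.133 + 465.6×0.871 = 563.9320
Σ mᵢcᵢTᵢ = 130.491×29.9 + 27.9034×126.1 + 405.5376×77.2 = 38728
T = 38728 / 563.9320 = 68.67 °C

T_f = 68.7 °C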